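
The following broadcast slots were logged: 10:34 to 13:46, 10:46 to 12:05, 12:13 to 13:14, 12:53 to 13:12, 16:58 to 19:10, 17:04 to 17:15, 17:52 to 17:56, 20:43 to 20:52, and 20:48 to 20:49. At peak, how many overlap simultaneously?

3

Sweep endpoints in order; track running count of active intervals.
Peak of 3 reached at 12:53.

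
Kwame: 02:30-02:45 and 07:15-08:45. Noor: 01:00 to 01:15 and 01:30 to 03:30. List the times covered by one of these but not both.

Only in the first: 07:15–08:45.
Only in the second: 01:00–01:15, 01:30–02:30, 02:45–03:30.
Together these are the periods covered by exactly one.

01:00–01:15, 01:30–02:30, 02:45–03:30, 07:15–08:45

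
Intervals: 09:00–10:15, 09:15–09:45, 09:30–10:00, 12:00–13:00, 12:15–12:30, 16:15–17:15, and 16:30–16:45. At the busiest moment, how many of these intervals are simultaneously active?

Sweep endpoints in order; track running count of active intervals.
Peak of 3 reached at 09:30.

3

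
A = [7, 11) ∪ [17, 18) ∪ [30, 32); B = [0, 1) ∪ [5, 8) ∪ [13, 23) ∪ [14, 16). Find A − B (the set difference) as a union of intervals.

Merge the second list: [0, 1), [5, 8), [13, 23).
[7, 11) \ B = [8, 11).
[17, 18): entirely removed.
[30, 32): nothing removed.

[8, 11) ∪ [30, 32)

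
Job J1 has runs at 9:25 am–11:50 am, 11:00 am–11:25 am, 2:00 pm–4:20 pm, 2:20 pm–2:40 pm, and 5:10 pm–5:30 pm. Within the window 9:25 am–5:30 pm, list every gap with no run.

Covered (merged): 9:25 am–11:50 am, 2:00 pm–4:20 pm, 5:10 pm–5:30 pm.
Complement within 9:25 am–5:30 pm: 11:50 am–2:00 pm, 4:20 pm–5:10 pm.

11:50 am–2:00 pm, 4:20 pm–5:10 pm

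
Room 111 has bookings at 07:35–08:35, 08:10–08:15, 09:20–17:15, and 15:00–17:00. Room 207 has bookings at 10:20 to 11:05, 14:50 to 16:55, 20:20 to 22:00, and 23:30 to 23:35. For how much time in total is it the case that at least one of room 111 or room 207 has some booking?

A, merged: 07:35–08:35, 09:20–17:15.
A ∪ B = 07:35–08:35, 09:20–17:15, 20:20–22:00, 23:30–23:35.
Total: 1 h + 7 h 55 min + 1 h 40 min + 5 min = 10 h 40 min.

10 h 40 min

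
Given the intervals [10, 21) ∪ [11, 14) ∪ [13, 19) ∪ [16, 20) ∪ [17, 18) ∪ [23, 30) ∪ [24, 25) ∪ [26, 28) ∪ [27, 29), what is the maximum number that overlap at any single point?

At 17, 4 of the intervals are simultaneously active.
No point has more.

4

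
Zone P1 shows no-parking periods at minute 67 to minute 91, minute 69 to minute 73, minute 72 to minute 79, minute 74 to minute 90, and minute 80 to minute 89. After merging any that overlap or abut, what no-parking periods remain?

minute 69 to minute 73 overlaps/touches minute 67 to minute 91 → extend to minute 67 to minute 91.
minute 72 to minute 79 overlaps/touches minute 67 to minute 91 → extend to minute 67 to minute 91.
minute 74 to minute 90 overlaps/touches minute 67 to minute 91 → extend to minute 67 to minute 91.
minute 80 to minute 89 overlaps/touches minute 67 to minute 91 → extend to minute 67 to minute 91.

minute 67 to minute 91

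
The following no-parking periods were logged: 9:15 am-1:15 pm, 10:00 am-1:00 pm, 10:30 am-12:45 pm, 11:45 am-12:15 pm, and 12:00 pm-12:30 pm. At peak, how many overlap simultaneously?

5

Walk the sorted start/end points keeping a running depth.
The depth first hits 5 at 12:00 pm.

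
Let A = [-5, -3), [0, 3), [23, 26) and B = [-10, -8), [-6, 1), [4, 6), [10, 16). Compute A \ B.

[-5, -3): entirely removed.
[0, 3) \ B = [1, 3).
[23, 26): nothing removed.

[1, 3) ∪ [23, 26)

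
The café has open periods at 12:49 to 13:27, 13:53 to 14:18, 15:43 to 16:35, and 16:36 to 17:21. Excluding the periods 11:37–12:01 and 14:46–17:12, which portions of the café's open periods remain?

12:49–13:27, 13:53–14:18, 17:12–17:21

12:49–13:27: no B overlap → unchanged.
13:53–14:18: no B overlap → unchanged.
15:43–16:35: fully covered by B → removed.
16:36–17:21 minus B → 17:12–17:21.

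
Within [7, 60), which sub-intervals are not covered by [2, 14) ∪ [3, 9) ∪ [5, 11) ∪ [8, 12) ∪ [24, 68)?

[14, 24)

Covered (merged): [2, 14), [24, 68).
Gaps within [7, 60): [14, 24).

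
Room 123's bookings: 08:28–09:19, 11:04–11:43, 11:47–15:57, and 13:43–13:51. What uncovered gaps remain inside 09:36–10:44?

09:36–10:44

The merged coverage is 08:28–09:19, 11:04–11:43, 11:47–15:57.
Gaps within 09:36–10:44: 09:36–10:44.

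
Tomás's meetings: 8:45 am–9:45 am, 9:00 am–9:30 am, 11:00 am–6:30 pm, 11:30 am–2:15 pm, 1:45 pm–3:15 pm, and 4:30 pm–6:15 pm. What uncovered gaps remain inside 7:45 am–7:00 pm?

Covered (merged): 8:45 am-9:45 am, 11:00 am-6:30 pm.
Gaps within 7:45 am-7:00 pm: 7:45 am-8:45 am, 9:45 am-11:00 am, 6:30 pm-7:00 pm.

7:45 am-8:45 am, 9:45 am-11:00 am, 6:30 pm-7:00 pm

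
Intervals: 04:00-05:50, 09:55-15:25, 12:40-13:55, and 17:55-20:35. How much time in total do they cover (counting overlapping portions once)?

Merged: 04:00-05:50, 09:55-15:25, 17:55-20:35.
Lengths: 1 h 50 min + 5 h 30 min + 2 h 40 min = 10 h.

10 h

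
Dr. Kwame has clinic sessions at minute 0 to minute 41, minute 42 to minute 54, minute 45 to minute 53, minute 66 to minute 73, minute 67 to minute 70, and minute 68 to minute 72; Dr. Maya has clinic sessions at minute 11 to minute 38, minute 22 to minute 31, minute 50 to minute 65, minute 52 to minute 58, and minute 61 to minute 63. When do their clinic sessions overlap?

minute 11 to minute 38, minute 50 to minute 54

First set merges to minute 0 to minute 41, minute 42 to minute 54, minute 66 to minute 73.
Second set merges to minute 11 to minute 38, minute 50 to minute 65.
minute 0 to minute 41 overlaps B on minute 11 to minute 38.
minute 42 to minute 54 overlaps B on minute 50 to minute 54.
minute 66 to minute 73 falls entirely outside B.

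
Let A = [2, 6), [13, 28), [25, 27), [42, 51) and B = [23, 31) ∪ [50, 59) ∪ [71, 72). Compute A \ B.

[2, 6) ∪ [13, 23) ∪ [42, 50)

First set merges to [2, 6), [13, 28), [42, 51).
[2, 6) is untouched.
[13, 28) with B removed leaves [13, 23).
[42, 51) with B removed leaves [42, 50).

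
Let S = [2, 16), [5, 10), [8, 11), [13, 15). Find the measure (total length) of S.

14

Merged: [2, 16).
Length: 14.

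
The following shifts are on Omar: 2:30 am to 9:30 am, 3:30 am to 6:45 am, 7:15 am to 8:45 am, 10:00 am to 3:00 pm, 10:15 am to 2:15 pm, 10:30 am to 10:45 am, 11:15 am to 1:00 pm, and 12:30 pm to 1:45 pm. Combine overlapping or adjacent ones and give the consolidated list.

2:30 am–9:30 am, 10:00 am–3:00 pm

3:30 am–6:45 am overlaps/touches 2:30 am–9:30 am → extend to 2:30 am–9:30 am.
7:15 am–8:45 am overlaps/touches 2:30 am–9:30 am → extend to 2:30 am–9:30 am.
10:00 am–3:00 pm is disjoint → start new block.
10:15 am–2:15 pm overlaps/touches 10:00 am–3:00 pm → extend to 10:00 am–3:00 pm.
10:30 am–10:45 am overlaps/touches 10:00 am–3:00 pm → extend to 10:00 am–3:00 pm.
11:15 am–1:00 pm overlaps/touches 10:00 am–3:00 pm → extend to 10:00 am–3:00 pm.
12:30 pm–1:45 pm overlaps/touches 10:00 am–3:00 pm → extend to 10:00 am–3:00 pm.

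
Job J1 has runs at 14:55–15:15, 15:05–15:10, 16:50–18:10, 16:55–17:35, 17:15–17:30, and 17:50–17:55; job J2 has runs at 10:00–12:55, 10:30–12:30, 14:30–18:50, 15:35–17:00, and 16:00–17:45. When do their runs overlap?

First set merges to 14:55–15:15, 16:50–18:10.
Second set merges to 10:00–12:55, 14:30–18:50.
14:55–15:15 meets the second set on 14:55–15:15.
16:50–18:10 meets the second set on 16:50–18:10.

14:55–15:15, 16:50–18:10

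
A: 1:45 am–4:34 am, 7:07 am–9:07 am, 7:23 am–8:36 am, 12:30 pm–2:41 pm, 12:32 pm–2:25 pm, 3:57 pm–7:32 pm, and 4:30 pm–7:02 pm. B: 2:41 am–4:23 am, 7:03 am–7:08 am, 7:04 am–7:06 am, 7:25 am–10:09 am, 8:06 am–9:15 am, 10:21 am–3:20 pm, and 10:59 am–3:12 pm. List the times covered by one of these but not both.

1:45 am–2:41 am, 4:23 am–4:34 am, 7:03 am–7:07 am, 7:08 am–7:25 am, 9:07 am–10:09 am, 10:21 am–12:30 pm, 2:41 pm–3:20 pm, 3:57 pm–7:32 pm

Merge the first list: 1:45 am–4:34 am, 7:07 am–9:07 am, 12:30 pm–2:41 pm, 3:57 pm–7:32 pm.
Merge the second list: 2:41 am–4:23 am, 7:03 am–7:08 am, 7:25 am–10:09 am, 10:21 am–3:20 pm.
A but not B: 1:45 am–2:41 am, 4:23 am–4:34 am, 7:08 am–7:25 am, 3:57 pm–7:32 pm.
B but not A: 7:03 am–7:07 am, 9:07 am–10:09 am, 10:21 am–12:30 pm, 2:41 pm–3:20 pm.
Combining gives A △ B.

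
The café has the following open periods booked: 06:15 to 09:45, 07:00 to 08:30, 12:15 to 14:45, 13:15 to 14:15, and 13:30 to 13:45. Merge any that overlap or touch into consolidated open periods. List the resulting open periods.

06:15–09:45, 12:15–14:45

07:00–08:30 overlaps/touches 06:15–09:45 → extend to 06:15–09:45.
12:15–14:45 is disjoint → start new block.
13:15–14:15 overlaps/touches 12:15–14:45 → extend to 12:15–14:45.
13:30–13:45 overlaps/touches 12:15–14:45 → extend to 12:15–14:45.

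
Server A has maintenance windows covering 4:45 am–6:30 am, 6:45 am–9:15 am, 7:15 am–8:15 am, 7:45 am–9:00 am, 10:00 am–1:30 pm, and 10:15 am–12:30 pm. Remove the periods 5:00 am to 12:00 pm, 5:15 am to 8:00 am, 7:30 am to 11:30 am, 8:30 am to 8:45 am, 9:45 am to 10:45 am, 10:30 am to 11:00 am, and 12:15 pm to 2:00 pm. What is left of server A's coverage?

4:45 am-5:00 am, 12:00 pm-12:15 pm

First set merges to 4:45 am-6:30 am, 6:45 am-9:15 am, 10:00 am-1:30 pm.
Second set merges to 5:00 am-12:00 pm, 12:15 pm-2:00 pm.
4:45 am-6:30 am minus B → 4:45 am-5:00 am.
6:45 am-9:15 am: fully covered by B → removed.
10:00 am-1:30 pm minus B → 12:00 pm-12:15 pm.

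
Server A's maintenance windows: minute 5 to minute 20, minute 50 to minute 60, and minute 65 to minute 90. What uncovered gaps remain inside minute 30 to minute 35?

Covered (merged): minute 5 to minute 20, minute 50 to minute 60, minute 65 to minute 90.
Complement within minute 30 to minute 35: minute 30 to minute 35.

minute 30 to minute 35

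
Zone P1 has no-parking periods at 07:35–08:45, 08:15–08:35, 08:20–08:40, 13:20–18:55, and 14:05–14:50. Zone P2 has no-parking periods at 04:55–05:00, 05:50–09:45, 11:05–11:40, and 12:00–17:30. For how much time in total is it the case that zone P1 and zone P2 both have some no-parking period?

5 h 20 min

A, merged: 07:35-08:45, 13:20-18:55.
A ∩ B = 07:35-08:45, 13:20-17:30.
Total: 1 h 10 min + 4 h 10 min = 5 h 20 min.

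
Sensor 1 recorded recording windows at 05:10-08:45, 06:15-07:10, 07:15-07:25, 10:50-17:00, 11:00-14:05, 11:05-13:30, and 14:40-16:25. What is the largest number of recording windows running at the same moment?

At 11:05, 3 of the intervals are simultaneously active.
No point has more.

3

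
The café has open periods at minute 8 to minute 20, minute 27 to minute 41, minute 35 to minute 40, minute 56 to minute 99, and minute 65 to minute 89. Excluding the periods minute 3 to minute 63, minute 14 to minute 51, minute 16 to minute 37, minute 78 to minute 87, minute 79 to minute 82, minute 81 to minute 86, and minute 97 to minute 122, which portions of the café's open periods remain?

First set merges to minute 8 to minute 20, minute 27 to minute 41, minute 56 to minute 99.
Second set merges to minute 3 to minute 63, minute 78 to minute 87, minute 97 to minute 122.
minute 8 to minute 20: fully covered by B → removed.
minute 27 to minute 41: fully covered by B → removed.
minute 56 to minute 99 minus B → minute 63 to minute 78, minute 87 to minute 97.

minute 63 to minute 78, minute 87 to minute 97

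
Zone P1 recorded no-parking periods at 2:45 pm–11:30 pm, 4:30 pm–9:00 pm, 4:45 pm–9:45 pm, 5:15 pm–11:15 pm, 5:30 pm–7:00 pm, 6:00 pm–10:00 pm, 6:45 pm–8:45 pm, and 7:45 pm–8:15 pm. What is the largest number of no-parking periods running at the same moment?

Walk the sorted start/end points keeping a running depth.
The depth first hits 7 at 6:45 pm.

7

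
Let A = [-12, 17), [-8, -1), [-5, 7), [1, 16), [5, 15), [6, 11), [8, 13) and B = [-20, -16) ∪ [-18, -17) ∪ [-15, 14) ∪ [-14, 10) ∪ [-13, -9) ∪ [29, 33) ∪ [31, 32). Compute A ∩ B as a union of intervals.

[-12, 14)

First set merges to [-12, 17).
Second set merges to [-20, -16), [-15, 14), [29, 33).
[-12, 17) ∩ B → [-12, 14).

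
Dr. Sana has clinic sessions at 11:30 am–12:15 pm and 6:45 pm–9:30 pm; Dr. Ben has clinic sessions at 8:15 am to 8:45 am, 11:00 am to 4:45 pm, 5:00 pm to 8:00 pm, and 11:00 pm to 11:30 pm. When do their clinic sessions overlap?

11:30 am–12:15 pm, 6:45 pm–8:00 pm

11:30 am–12:15 pm ∩ B → 11:30 am–12:15 pm.
6:45 pm–9:30 pm ∩ B → 6:45 pm–8:00 pm.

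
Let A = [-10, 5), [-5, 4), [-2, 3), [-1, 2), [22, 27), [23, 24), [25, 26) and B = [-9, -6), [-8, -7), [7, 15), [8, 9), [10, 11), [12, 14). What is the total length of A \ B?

First set merges to [-10, 5), [22, 27).
Second set merges to [-9, -6), [7, 15).
A \ B = [-10, -9), [-6, 5), [22, 27).
Total: 1 + 11 + 5 = 17.

17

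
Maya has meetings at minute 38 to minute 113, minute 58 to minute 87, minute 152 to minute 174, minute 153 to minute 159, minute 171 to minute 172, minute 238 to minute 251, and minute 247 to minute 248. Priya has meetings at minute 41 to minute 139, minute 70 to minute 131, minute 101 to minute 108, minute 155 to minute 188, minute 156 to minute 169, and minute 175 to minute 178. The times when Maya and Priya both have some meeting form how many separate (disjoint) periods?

2

Merge the first list: minute 38 to minute 113, minute 152 to minute 174, minute 238 to minute 251.
Merge the second list: minute 41 to minute 139, minute 155 to minute 188.
A ∩ B = minute 41 to minute 113, minute 155 to minute 174.
That is 2 disjoint pieces.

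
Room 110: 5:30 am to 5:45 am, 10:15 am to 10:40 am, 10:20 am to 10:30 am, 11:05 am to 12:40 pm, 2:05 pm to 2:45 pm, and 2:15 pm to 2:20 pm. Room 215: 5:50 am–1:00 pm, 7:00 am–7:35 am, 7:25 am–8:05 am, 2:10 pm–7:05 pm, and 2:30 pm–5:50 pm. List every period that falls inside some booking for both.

A, merged: 5:30 am-5:45 am, 10:15 am-10:40 am, 11:05 am-12:40 pm, 2:05 pm-2:45 pm.
B, merged: 5:50 am-1:00 pm, 2:10 pm-7:05 pm.
5:30 am-5:45 am meets no B interval.
10:15 am-10:40 am ∩ B → 10:15 am-10:40 am.
11:05 am-12:40 pm ∩ B → 11:05 am-12:40 pm.
2:05 pm-2:45 pm ∩ B → 2:10 pm-2:45 pm.

10:15 am-10:40 am, 11:05 am-12:40 pm, 2:10 pm-2:45 pm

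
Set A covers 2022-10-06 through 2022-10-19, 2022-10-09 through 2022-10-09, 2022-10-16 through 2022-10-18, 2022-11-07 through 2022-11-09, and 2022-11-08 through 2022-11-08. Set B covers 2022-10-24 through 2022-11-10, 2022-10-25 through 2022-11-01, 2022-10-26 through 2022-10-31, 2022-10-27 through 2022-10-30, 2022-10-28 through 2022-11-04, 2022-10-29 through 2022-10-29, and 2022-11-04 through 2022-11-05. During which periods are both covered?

First set merges to 2022-10-06 through 2022-10-19, 2022-11-07 through 2022-11-09.
Second set merges to 2022-10-24 through 2022-11-10.
2022-10-06 through 2022-10-19 falls entirely outside B.
2022-11-07 through 2022-11-09 overlaps B on 2022-11-07 through 2022-11-09.

2022-11-07 through 2022-11-09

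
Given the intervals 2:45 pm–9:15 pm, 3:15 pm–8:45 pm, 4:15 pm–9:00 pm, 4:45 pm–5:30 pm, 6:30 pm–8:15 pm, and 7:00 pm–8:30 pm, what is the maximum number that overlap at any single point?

Walk the sorted start/end points keeping a running depth.
The depth first hits 5 at 7:00 pm.

5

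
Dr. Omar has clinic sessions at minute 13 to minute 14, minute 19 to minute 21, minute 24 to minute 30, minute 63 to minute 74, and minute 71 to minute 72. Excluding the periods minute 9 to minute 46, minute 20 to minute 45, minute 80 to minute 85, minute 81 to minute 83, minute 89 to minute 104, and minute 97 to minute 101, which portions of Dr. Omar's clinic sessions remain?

minute 63 to minute 74

A, merged: minute 13 to minute 14, minute 19 to minute 21, minute 24 to minute 30, minute 63 to minute 74.
B, merged: minute 9 to minute 46, minute 80 to minute 85, minute 89 to minute 104.
minute 13 to minute 14: fully covered by B → removed.
minute 19 to minute 21: fully covered by B → removed.
minute 24 to minute 30: fully covered by B → removed.
minute 63 to minute 74: no B overlap → unchanged.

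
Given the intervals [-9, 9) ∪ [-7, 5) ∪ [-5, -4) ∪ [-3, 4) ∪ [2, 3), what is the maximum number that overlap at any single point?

At 2, 4 of the intervals are simultaneously active.
No point has more.

4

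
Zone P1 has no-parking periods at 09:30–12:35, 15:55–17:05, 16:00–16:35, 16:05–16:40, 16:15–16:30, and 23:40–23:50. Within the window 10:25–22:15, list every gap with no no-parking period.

12:35–15:55, 17:05–22:15

After merging, the occupied span is 09:30–12:35, 15:55–17:05, 23:40–23:50.
Uncovered inside 10:25–22:15: 12:35–15:55, 17:05–22:15.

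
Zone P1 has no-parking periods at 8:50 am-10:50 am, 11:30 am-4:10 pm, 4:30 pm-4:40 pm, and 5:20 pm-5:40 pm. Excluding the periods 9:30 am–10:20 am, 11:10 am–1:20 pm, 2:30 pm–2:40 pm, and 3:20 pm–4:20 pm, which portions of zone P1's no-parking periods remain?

8:50 am–9:30 am, 10:20 am–10:50 am, 1:20 pm–2:30 pm, 2:40 pm–3:20 pm, 4:30 pm–4:40 pm, 5:20 pm–5:40 pm

8:50 am–10:50 am minus B → 8:50 am–9:30 am, 10:20 am–10:50 am.
11:30 am–4:10 pm minus B → 1:20 pm–2:30 pm, 2:40 pm–3:20 pm.
4:30 pm–4:40 pm: no B overlap → unchanged.
5:20 pm–5:40 pm: no B overlap → unchanged.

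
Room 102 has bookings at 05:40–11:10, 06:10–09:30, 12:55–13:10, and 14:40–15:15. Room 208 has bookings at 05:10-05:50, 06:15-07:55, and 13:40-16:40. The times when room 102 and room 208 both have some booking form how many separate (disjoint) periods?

3

Merge the first list: 05:40–11:10, 12:55–13:10, 14:40–15:15.
A ∩ B = 05:40–05:50, 06:15–07:55, 14:40–15:15.
That is 3 disjoint pieces.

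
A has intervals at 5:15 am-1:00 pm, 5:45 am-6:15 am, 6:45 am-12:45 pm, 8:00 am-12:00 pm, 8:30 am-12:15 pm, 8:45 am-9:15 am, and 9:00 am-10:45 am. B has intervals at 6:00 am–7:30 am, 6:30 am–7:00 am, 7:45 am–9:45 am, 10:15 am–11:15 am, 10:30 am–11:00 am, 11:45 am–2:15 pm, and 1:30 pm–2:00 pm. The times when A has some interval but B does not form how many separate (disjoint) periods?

Merge the first list: 5:15 am–1:00 pm.
Merge the second list: 6:00 am–7:30 am, 7:45 am–9:45 am, 10:15 am–11:15 am, 11:45 am–2:15 pm.
A \ B = 5:15 am–6:00 am, 7:30 am–7:45 am, 9:45 am–10:15 am, 11:15 am–11:45 am.
That is 4 disjoint pieces.

4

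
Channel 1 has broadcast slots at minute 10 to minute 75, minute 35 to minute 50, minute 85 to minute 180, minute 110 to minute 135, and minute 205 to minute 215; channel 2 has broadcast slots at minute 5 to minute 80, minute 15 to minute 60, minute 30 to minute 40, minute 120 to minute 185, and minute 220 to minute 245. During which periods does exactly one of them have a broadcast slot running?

minute 5 to minute 10, minute 75 to minute 80, minute 85 to minute 120, minute 180 to minute 185, minute 205 to minute 215, minute 220 to minute 245

Merge the first list: minute 10 to minute 75, minute 85 to minute 180, minute 205 to minute 215.
Merge the second list: minute 5 to minute 80, minute 120 to minute 185, minute 220 to minute 245.
Only in the first: minute 85 to minute 120, minute 205 to minute 215.
Only in the second: minute 5 to minute 10, minute 75 to minute 80, minute 180 to minute 185, minute 220 to minute 245.
Together these are the periods covered by exactly one.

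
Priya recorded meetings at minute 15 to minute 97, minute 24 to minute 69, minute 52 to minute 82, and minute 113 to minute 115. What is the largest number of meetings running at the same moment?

Sweep endpoints in order; track running count of active intervals.
Peak of 3 reached at minute 52.

3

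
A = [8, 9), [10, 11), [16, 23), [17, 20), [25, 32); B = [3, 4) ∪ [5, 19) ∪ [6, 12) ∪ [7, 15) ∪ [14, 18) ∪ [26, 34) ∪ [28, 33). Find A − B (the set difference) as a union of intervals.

[19, 23) ∪ [25, 26)

First set merges to [8, 9), [10, 11), [16, 23), [25, 32).
Second set merges to [3, 4), [5, 19), [26, 34).
[8, 9): fully covered by B → removed.
[10, 11): fully covered by B → removed.
[16, 23) minus B → [19, 23).
[25, 32) minus B → [25, 26).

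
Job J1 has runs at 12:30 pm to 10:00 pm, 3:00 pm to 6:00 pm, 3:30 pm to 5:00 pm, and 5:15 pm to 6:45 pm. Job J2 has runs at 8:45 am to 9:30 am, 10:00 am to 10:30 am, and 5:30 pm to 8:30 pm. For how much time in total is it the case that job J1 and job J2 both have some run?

A, merged: 12:30 pm–10:00 pm.
A ∩ B = 5:30 pm–8:30 pm.
Total: 3 h.

3 h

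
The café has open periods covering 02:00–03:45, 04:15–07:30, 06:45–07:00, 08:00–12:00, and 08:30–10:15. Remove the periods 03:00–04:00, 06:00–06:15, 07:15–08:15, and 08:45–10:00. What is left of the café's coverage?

A, merged: 02:00–03:45, 04:15–07:30, 08:00–12:00.
02:00–03:45 minus B → 02:00–03:00.
04:15–07:30 minus B → 04:15–06:00, 06:15–07:15.
08:00–12:00 minus B → 08:15–08:45, 10:00–12:00.

02:00–03:00, 04:15–06:00, 06:15–07:15, 08:15–08:45, 10:00–12:00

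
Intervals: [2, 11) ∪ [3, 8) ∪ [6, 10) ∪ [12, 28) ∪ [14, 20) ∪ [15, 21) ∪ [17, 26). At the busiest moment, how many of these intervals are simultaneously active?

At 17, 4 of the intervals are simultaneously active.
No point has more.

4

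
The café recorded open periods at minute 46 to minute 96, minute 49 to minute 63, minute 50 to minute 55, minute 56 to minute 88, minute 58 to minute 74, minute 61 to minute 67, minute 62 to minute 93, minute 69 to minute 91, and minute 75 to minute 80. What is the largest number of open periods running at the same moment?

6

Walk the sorted start/end points keeping a running depth.
The depth first hits 6 at minute 62.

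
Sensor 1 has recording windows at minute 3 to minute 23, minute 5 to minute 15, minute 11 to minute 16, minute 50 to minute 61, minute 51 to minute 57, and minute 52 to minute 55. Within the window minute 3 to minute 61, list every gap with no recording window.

minute 23 to minute 50

The merged coverage is minute 3 to minute 23, minute 50 to minute 61.
Complement within minute 3 to minute 61: minute 23 to minute 50.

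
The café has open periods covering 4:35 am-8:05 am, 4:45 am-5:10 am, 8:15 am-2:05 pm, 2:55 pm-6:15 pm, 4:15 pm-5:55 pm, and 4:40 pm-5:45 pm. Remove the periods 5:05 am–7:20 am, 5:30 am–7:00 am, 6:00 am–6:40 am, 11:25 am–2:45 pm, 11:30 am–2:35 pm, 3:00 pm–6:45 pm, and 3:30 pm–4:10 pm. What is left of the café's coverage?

4:35 am–5:05 am, 7:20 am–8:05 am, 8:15 am–11:25 am, 2:55 pm–3:00 pm

First set merges to 4:35 am–8:05 am, 8:15 am–2:05 pm, 2:55 pm–6:15 pm.
Second set merges to 5:05 am–7:20 am, 11:25 am–2:45 pm, 3:00 pm–6:45 pm.
4:35 am–8:05 am \ B = 4:35 am–5:05 am, 7:20 am–8:05 am.
8:15 am–2:05 pm \ B = 8:15 am–11:25 am.
2:55 pm–6:15 pm \ B = 2:55 pm–3:00 pm.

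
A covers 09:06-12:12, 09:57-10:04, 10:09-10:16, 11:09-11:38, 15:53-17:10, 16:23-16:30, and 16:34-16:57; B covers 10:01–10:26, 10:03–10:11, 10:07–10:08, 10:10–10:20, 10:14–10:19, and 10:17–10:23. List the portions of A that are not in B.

Merge the first list: 09:06–12:12, 15:53–17:10.
Merge the second list: 10:01–10:26.
09:06–12:12 minus B → 09:06–10:01, 10:26–12:12.
15:53–17:10: no B overlap → unchanged.

09:06–10:01, 10:26–12:12, 15:53–17:10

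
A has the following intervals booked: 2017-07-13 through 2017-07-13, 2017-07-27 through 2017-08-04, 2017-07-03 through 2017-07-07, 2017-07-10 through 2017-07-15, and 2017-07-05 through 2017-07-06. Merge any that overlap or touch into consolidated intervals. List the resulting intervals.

2017-07-03 through 2017-07-07, 2017-07-10 through 2017-07-15, 2017-07-27 through 2017-08-04

Sort by start: 2017-07-03 through 2017-07-07, 2017-07-05 through 2017-07-06, 2017-07-10 through 2017-07-15, 2017-07-13 through 2017-07-13, 2017-07-27 through 2017-08-04.
2017-07-05 through 2017-07-06 overlaps/touches 2017-07-03 through 2017-07-07 → extend to 2017-07-03 through 2017-07-07.
2017-07-10 through 2017-07-15 is disjoint → start new block.
2017-07-13 through 2017-07-13 overlaps/touches 2017-07-10 through 2017-07-15 → extend to 2017-07-10 through 2017-07-15.
2017-07-27 through 2017-08-04 is disjoint → start new block.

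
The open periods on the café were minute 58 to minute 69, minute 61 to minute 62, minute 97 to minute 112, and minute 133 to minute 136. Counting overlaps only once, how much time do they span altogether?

29 minutes

Merged: minute 58 to minute 69, minute 97 to minute 112, minute 133 to minute 136.
Lengths: 11 minutes + 15 minutes + 3 minutes = 29 minutes.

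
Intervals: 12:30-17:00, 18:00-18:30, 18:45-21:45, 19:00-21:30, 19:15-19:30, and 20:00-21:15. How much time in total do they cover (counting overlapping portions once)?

Merged: 12:30–17:00, 18:00–18:30, 18:45–21:45.
Lengths: 4 h 30 min + 30 min + 3 h = 8 h.

8 h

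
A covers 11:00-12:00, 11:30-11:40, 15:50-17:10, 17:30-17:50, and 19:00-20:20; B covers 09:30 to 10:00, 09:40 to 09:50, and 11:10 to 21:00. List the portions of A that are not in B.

11:00–11:10

Merge the first list: 11:00–12:00, 15:50–17:10, 17:30–17:50, 19:00–20:20.
Merge the second list: 09:30–10:00, 11:10–21:00.
11:00–12:00 with B removed leaves 11:00–11:10.
15:50–17:10 lies entirely inside B → drops out.
17:30–17:50 lies entirely inside B → drops out.
19:00–20:20 lies entirely inside B → drops out.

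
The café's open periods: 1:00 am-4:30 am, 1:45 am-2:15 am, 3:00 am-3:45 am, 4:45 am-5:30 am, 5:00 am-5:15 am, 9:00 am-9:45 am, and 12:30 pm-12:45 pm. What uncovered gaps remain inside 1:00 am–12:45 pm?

4:30 am–4:45 am, 5:30 am–9:00 am, 9:45 am–12:30 pm

The merged coverage is 1:00 am–4:30 am, 4:45 am–5:30 am, 9:00 am–9:45 am, 12:30 pm–12:45 pm.
Complement within 1:00 am–12:45 pm: 4:30 am–4:45 am, 5:30 am–9:00 am, 9:45 am–12:30 pm.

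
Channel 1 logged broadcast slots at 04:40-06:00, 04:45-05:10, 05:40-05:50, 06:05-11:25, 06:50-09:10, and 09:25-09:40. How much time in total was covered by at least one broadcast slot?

Merged: 04:40-06:00, 06:05-11:25.
Lengths: 1 h 20 min + 5 h 20 min = 6 h 40 min.

6 h 40 min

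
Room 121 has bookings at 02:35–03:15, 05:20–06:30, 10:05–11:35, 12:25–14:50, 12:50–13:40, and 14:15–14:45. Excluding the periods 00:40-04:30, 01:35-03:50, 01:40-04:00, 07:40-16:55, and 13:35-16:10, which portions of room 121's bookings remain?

05:20–06:30

A, merged: 02:35–03:15, 05:20–06:30, 10:05–11:35, 12:25–14:50.
B, merged: 00:40–04:30, 07:40–16:55.
02:35–03:15: entirely removed.
05:20–06:30: nothing removed.
10:05–11:35: entirely removed.
12:25–14:50: entirely removed.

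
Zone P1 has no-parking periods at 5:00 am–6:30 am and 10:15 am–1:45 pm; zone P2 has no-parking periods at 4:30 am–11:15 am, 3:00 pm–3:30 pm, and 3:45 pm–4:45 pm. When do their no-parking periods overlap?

5:00 am-6:30 am overlaps B on 5:00 am-6:30 am.
10:15 am-1:45 pm overlaps B on 10:15 am-11:15 am.

5:00 am-6:30 am, 10:15 am-11:15 am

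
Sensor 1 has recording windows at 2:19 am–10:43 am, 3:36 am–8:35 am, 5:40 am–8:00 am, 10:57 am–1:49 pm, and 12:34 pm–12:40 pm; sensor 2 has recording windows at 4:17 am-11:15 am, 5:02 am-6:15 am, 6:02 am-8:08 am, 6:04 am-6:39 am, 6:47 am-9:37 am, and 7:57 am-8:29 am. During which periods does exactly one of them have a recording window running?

Merge the first list: 2:19 am–10:43 am, 10:57 am–1:49 pm.
Merge the second list: 4:17 am–11:15 am.
Only in the first: 2:19 am–4:17 am, 11:15 am–1:49 pm.
Only in the second: 10:43 am–10:57 am.
Together these are the periods covered by exactly one.

2:19 am–4:17 am, 10:43 am–10:57 am, 11:15 am–1:49 pm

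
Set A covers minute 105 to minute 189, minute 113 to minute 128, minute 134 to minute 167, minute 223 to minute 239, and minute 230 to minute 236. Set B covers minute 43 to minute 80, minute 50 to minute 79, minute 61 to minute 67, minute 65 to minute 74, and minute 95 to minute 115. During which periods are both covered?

minute 105 to minute 115

A, merged: minute 105 to minute 189, minute 223 to minute 239.
B, merged: minute 43 to minute 80, minute 95 to minute 115.
minute 105 to minute 189 meets the second set on minute 105 to minute 115.
minute 223 to minute 239: no overlap with the second set.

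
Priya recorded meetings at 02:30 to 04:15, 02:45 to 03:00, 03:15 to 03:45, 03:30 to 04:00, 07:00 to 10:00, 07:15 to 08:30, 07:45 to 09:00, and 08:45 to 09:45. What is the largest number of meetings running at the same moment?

3

At 03:30, 3 of the intervals are simultaneously active.
No point has more.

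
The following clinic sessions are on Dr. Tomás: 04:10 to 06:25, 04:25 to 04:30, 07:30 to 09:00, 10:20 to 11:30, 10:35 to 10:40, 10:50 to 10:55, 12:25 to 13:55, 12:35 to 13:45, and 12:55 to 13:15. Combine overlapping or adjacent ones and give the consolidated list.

04:25–04:30 overlaps/touches 04:10–06:25 → extend to 04:10–06:25.
07:30–09:00 is disjoint → start new block.
10:20–11:30 is disjoint → start new block.
10:35–10:40 overlaps/touches 10:20–11:30 → extend to 10:20–11:30.
10:50–10:55 overlaps/touches 10:20–11:30 → extend to 10:20–11:30.
12:25–13:55 is disjoint → start new block.
12:35–13:45 overlaps/touches 12:25–13:55 → extend to 12:25–13:55.
12:55–13:15 overlaps/touches 12:25–13:55 → extend to 12:25–13:55.

04:10–06:25, 07:30–09:00, 10:20–11:30, 12:25–13:55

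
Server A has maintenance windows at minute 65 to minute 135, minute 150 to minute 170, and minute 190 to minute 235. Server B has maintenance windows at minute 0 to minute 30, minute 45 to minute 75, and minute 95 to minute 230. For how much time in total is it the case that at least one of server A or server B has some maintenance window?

220 minutes

A ∪ B = minute 0 to minute 30, minute 45 to minute 235.
Total: 30 minutes + 190 minutes = 220 minutes.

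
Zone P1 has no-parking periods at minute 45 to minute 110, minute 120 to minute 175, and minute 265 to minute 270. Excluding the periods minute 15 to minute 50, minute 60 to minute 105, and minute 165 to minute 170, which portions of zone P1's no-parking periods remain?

minute 50 to minute 60, minute 105 to minute 110, minute 120 to minute 165, minute 170 to minute 175, minute 265 to minute 270

minute 45 to minute 110 with B removed leaves minute 50 to minute 60, minute 105 to minute 110.
minute 120 to minute 175 with B removed leaves minute 120 to minute 165, minute 170 to minute 175.
minute 265 to minute 270 is untouched.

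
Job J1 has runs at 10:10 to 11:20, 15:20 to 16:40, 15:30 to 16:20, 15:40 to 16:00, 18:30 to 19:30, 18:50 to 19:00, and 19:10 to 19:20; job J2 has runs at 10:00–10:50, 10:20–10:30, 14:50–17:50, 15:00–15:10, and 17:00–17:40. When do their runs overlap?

First set merges to 10:10–11:20, 15:20–16:40, 18:30–19:30.
Second set merges to 10:00–10:50, 14:50–17:50.
10:10–11:20 ∩ B → 10:10–10:50.
15:20–16:40 ∩ B → 15:20–16:40.
18:30–19:30 meets no B interval.

10:10–10:50, 15:20–16:40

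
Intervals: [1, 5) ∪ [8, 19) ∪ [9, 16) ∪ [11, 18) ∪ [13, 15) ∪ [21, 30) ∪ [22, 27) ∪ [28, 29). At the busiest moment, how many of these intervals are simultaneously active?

At 13, 4 of the intervals are simultaneously active.
No point has more.

4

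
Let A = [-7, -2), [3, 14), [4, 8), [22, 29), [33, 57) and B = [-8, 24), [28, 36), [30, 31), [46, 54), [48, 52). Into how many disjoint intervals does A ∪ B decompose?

1

A, merged: [-7, -2), [3, 14), [22, 29), [33, 57).
B, merged: [-8, 24), [28, 36), [46, 54).
A ∪ B = [-8, 57).
That is 1 disjoint piece.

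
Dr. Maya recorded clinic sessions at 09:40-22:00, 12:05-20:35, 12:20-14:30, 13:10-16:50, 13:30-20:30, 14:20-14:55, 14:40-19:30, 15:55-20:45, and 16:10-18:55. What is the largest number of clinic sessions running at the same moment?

At 16:10, 7 of the intervals are simultaneously active.
No point has more.

7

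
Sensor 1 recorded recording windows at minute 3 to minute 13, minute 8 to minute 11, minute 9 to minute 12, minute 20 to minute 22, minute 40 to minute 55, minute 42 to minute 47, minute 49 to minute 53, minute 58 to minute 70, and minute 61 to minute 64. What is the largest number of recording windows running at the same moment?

3

Sweep endpoints in order; track running count of active intervals.
Peak of 3 reached at minute 9.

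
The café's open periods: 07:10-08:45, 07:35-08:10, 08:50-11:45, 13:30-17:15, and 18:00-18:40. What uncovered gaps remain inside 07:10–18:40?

08:45–08:50, 11:45–13:30, 17:15–18:00

After merging, the occupied span is 07:10–08:45, 08:50–11:45, 13:30–17:15, 18:00–18:40.
Complement within 07:10–18:40: 08:45–08:50, 11:45–13:30, 17:15–18:00.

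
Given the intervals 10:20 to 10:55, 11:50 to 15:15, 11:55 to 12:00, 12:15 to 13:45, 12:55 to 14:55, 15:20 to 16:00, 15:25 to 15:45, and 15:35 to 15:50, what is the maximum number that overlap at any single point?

At 12:55, 3 of the intervals are simultaneously active.
No point has more.

3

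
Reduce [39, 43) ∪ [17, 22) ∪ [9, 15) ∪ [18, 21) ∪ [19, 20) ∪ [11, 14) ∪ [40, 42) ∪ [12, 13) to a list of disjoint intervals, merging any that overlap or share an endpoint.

[9, 15) ∪ [17, 22) ∪ [39, 43)

Sort by start: [9, 15), [11, 14), [12, 13), [17, 22), [18, 21), [19, 20), [39, 43), [40, 42).
[11, 14) overlaps/touches [9, 15) → extend to [9, 15).
[12, 13) overlaps/touches [9, 15) → extend to [9, 15).
[17, 22) is disjoint → start new block.
[18, 21) overlaps/touches [17, 22) → extend to [17, 22).
[19, 20) overlaps/touches [17, 22) → extend to [17, 22).
[39, 43) is disjoint → start new block.
[40, 42) overlaps/touches [39, 43) → extend to [39, 43).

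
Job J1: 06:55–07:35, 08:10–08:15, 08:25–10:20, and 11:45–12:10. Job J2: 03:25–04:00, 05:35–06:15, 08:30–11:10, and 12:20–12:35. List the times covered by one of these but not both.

Only in the first: 06:55–07:35, 08:10–08:15, 08:25–08:30, 11:45–12:10.
Only in the second: 03:25–04:00, 05:35–06:15, 10:20–11:10, 12:20–12:35.
Together these are the periods covered by exactly one.

03:25–04:00, 05:35–06:15, 06:55–07:35, 08:10–08:15, 08:25–08:30, 10:20–11:10, 11:45–12:10, 12:20–12:35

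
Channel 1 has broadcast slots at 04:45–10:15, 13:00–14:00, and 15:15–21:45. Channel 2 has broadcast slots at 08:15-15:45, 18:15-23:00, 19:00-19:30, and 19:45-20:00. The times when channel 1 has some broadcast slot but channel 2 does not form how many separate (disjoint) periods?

Second set merges to 08:15–15:45, 18:15–23:00.
A \ B = 04:45–08:15, 15:45–18:15.
That is 2 disjoint pieces.

2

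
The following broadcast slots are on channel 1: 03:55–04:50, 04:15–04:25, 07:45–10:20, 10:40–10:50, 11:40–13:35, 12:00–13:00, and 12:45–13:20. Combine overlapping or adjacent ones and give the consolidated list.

04:15-04:25 overlaps/touches 03:55-04:50 → extend to 03:55-04:50.
07:45-10:20 is disjoint → start new block.
10:40-10:50 is disjoint → start new block.
11:40-13:35 is disjoint → start new block.
12:00-13:00 overlaps/touches 11:40-13:35 → extend to 11:40-13:35.
12:45-13:20 overlaps/touches 11:40-13:35 → extend to 11:40-13:35.

03:55-04:50, 07:45-10:20, 10:40-10:50, 11:40-13:35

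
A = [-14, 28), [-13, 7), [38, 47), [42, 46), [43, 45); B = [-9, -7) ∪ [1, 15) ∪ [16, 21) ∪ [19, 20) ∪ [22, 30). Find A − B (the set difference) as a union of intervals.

A, merged: [-14, 28), [38, 47).
B, merged: [-9, -7), [1, 15), [16, 21), [22, 30).
[-14, 28) \ B = [-14, -9), [-7, 1), [15, 16), [21, 22).
[38, 47): nothing removed.

[-14, -9) ∪ [-7, 1) ∪ [15, 16) ∪ [21, 22) ∪ [38, 47)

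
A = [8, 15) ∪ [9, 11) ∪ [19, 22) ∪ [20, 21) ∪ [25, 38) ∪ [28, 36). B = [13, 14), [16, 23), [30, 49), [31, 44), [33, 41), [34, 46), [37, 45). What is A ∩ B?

[13, 14) ∪ [19, 22) ∪ [30, 38)

Merge the first list: [8, 15), [19, 22), [25, 38).
Merge the second list: [13, 14), [16, 23), [30, 49).
[8, 15) meets the second set on [13, 14).
[19, 22) meets the second set on [19, 22).
[25, 38) meets the second set on [30, 38).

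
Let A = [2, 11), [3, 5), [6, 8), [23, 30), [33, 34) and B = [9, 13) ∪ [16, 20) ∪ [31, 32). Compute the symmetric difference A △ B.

[2, 9) ∪ [11, 13) ∪ [16, 20) ∪ [23, 30) ∪ [31, 32) ∪ [33, 34)

Merge the first list: [2, 11), [23, 30), [33, 34).
A \ B = [2, 9), [23, 30), [33, 34).
B \ A = [11, 13), [16, 20), [31, 32).
Union of the two gives the symmetric difference.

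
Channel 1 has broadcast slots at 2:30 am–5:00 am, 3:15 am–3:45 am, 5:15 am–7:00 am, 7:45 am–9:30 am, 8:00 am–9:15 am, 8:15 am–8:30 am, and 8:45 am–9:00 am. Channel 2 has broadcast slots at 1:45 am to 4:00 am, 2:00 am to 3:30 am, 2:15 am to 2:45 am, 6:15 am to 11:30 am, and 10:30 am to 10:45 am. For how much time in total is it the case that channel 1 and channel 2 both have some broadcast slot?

Merge the first list: 2:30 am–5:00 am, 5:15 am–7:00 am, 7:45 am–9:30 am.
Merge the second list: 1:45 am–4:00 am, 6:15 am–11:30 am.
A ∩ B = 2:30 am–4:00 am, 6:15 am–7:00 am, 7:45 am–9:30 am.
Total: 1 h 30 min + 45 min + 1 h 45 min = 4 h.

4 h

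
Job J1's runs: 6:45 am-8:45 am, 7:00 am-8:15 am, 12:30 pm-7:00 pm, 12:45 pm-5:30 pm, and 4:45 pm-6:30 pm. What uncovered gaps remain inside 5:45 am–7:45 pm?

5:45 am–6:45 am, 8:45 am–12:30 pm, 7:00 pm–7:45 pm

The merged coverage is 6:45 am–8:45 am, 12:30 pm–7:00 pm.
Gaps within 5:45 am–7:45 pm: 5:45 am–6:45 am, 8:45 am–12:30 pm, 7:00 pm–7:45 pm.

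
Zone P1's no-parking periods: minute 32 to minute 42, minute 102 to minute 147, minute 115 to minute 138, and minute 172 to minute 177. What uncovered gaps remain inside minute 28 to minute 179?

minute 28 to minute 32, minute 42 to minute 102, minute 147 to minute 172, minute 177 to minute 179

After merging, the occupied span is minute 32 to minute 42, minute 102 to minute 147, minute 172 to minute 177.
Uncovered inside minute 28 to minute 179: minute 28 to minute 32, minute 42 to minute 102, minute 147 to minute 172, minute 177 to minute 179.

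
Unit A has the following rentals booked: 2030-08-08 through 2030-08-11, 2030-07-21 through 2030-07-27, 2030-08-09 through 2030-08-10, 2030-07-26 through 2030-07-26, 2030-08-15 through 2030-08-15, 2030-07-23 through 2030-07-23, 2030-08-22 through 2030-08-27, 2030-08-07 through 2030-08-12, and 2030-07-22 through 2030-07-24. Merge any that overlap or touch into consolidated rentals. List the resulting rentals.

2030-07-21 through 2030-07-27, 2030-08-07 through 2030-08-12, 2030-08-15 through 2030-08-15, 2030-08-22 through 2030-08-27

Sort by start: 2030-07-21 through 2030-07-27, 2030-07-22 through 2030-07-24, 2030-07-23 through 2030-07-23, 2030-07-26 through 2030-07-26, 2030-08-07 through 2030-08-12, 2030-08-08 through 2030-08-11, 2030-08-09 through 2030-08-10, 2030-08-15 through 2030-08-15, 2030-08-22 through 2030-08-27.
2030-07-22 through 2030-07-24 overlaps/touches 2030-07-21 through 2030-07-27 → extend to 2030-07-21 through 2030-07-27.
2030-07-23 through 2030-07-23 overlaps/touches 2030-07-21 through 2030-07-27 → extend to 2030-07-21 through 2030-07-27.
2030-07-26 through 2030-07-26 overlaps/touches 2030-07-21 through 2030-07-27 → extend to 2030-07-21 through 2030-07-27.
2030-08-07 through 2030-08-12 is disjoint → start new block.
2030-08-08 through 2030-08-11 overlaps/touches 2030-08-07 through 2030-08-12 → extend to 2030-08-07 through 2030-08-12.
2030-08-09 through 2030-08-10 overlaps/touches 2030-08-07 through 2030-08-12 → extend to 2030-08-07 through 2030-08-12.
2030-08-15 through 2030-08-15 is disjoint → start new block.
2030-08-22 through 2030-08-27 is disjoint → start new block.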